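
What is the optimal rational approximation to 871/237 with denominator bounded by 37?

136/37

Expand x = 871/237 as a continued fraction with the Euclidean algorithm:
  871 = 3*237 + 160, so a_0 = 3.
  237 = 1*160 + 77, so a_1 = 1.
  160 = 2*77 + 6, so a_2 = 2.
  77 = 12*6 + 5, so a_3 = 12.
  6 = 1*5 + 1, so a_4 = 1.
  5 = 5*1 + 0, so a_5 = 5.
so x = [3; 1, 2, 12, 1, 5].
Convergents (p_i = a_i*p_{i-1} + p_{i-2}, q_i = a_i*q_{i-1} + q_{i-2} with p_{-2}=0, p_{-1}=1, q_{-2}=1, q_{-1}=0), until the denominator exceeds 37:
  i=0: a_0=3, p_0 = 3*1 + 0 = 3, q_0 = 3*0 + 1 = 1.
  i=1: a_1=1, p_1 = 1*3 + 1 = 4, q_1 = 1*1 + 0 = 1.
  i=2: a_2=2, p_2 = 2*4 + 3 = 11, q_2 = 2*1 + 1 = 3.
  i=3: a_3=12, p_3 = 12*11 + 4 = 136, q_3 = 12*3 + 1 = 37.
  i=4: a_4=1, p_4 = 1*136 + 11 = 147, q_4 = 1*37 + 3 = 40.
q_4 = 40 > 37, so the last convergent with denominator <= 37 is p_3/q_3 = 136/37.
The closest fraction with denominator <= 37 is either p_3/q_3 or the intermediate fraction (k*p_3 + p_2)/(k*q_3 + q_2) with the largest k >= 1 whose denominator stays <= 37; these approach x as k grows, and every other convergent or intermediate fraction in range is farther away.
Largest k: floor((37 - q_2)/q_3) = floor((37 - 3)/37) = 0.
Since k = 0, no intermediate fraction beyond p_3/q_3 has denominator <= 37, so the convergent 136/37 is the closest (its error is |871*37 - 136*237|/(237*37) = 5/8769).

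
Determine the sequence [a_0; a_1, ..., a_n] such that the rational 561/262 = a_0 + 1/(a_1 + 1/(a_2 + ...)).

Run the Euclidean algorithm on 561 and 262; the successive quotients are the partial quotients a_0, a_1, ... (each step inverts the fractional part left over by the previous one):
  561 = 2*262 + 37, so a_0 = 2.
  262 = 7*37 + 3, so a_1 = 7.
  37 = 12*3 + 1, so a_2 = 12.
  3 = 3*1 + 0, so a_3 = 3.
The remainder reaches 0 after 4 divisions, so the expansion has 4 partial quotients, read off in order.

[2; 7, 12, 3]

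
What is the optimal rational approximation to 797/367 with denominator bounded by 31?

63/29

Expand x = 797/367 as a continued fraction with the Euclidean algorithm:
  797 = 2*367 + 63, so a_0 = 2.
  367 = 5*63 + 52, so a_1 = 5.
  63 = 1*52 + 11, so a_2 = 1.
  52 = 4*11 + 8, so a_3 = 4.
  11 = 1*8 + 3, so a_4 = 1.
  8 = 2*3 + 2, so a_5 = 2.
  3 = 1*2 + 1, so a_6 = 1.
  2 = 2*1 + 0, so a_7 = 2.
so x = [2; 5, 1, 4, 1, 2, 1, 2].
Convergents (p_i = a_i*p_{i-1} + p_{i-2}, q_i = a_i*q_{i-1} + q_{i-2} with p_{-2}=0, p_{-1}=1, q_{-2}=1, q_{-1}=0), until the denominator exceeds 31:
  i=0: a_0=2, p_0 = 2*1 + 0 = 2, q_0 = 2*0 + 1 = 1.
  i=1: a_1=5, p_1 = 5*2 + 1 = 11, q_1 = 5*1 + 0 = 5.
  i=2: a_2=1, p_2 = 1*11 + 2 = 13, q_2 = 1*5 + 1 = 6.
  i=3: a_3=4, p_3 = 4*13 + 11 = 63, q_3 = 4*6 + 5 = 29.
  i=4: a_4=1, p_4 = 1*63 + 13 = 76, q_4 = 1*29 + 6 = 35.
q_4 = 35 > 31, so the last convergent with denominator <= 31 is p_3/q_3 = 63/29.
The closest fraction with denominator <= 31 is either p_3/q_3 or the intermediate fraction (k*p_3 + p_2)/(k*q_3 + q_2) with the largest k >= 1 whose denominator stays <= 31; these approach x as k grows, and every other convergent or intermediate fraction in range is farther away.
Largest k: floor((31 - q_2)/q_3) = floor((31 - 6)/29) = 0.
Since k = 0, no intermediate fraction beyond p_3/q_3 has denominator <= 31, so the convergent 63/29 is the closest (its error is |797*29 - 63*367|/(367*29) = 8/10643).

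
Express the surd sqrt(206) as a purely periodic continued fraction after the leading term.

[14; (2, 1, 5, 14, 5, 1, 2, 28)]

Write x_i = (sqrt(206) + m_i)/d_i with (m_0, d_0) = (0, 1). a_0 = floor(sqrt(206)) = 14, since 14^2 = 196 <= 206 < 225 = 15^2.
Iterate m_{i+1} = d_i*a_i - m_i, d_{i+1} = (206 - m_{i+1}^2)/d_i, a_{i+1} = floor((a_0 + m_{i+1})/d_{i+1}):
  m_1 = 1*14 - 0 = 14, d_1 = (206 - 14^2)/1 = 10/1 = 10, a_1 = floor((14 + 14)/10) = 2.
  m_2 = 10*2 - 14 = 6, d_2 = (206 - 6^2)/10 = 170/10 = 17, a_2 = floor((14 + 6)/17) = 1.
  m_3 = 17*1 - 6 = 11, d_3 = (206 - 11^2)/17 = 85/17 = 5, a_3 = floor((14 + 11)/5) = 5.
  m_4 = 5*5 - 11 = 14, d_4 = (206 - 14^2)/5 = 10/5 = 2, a_4 = floor((14 + 14)/2) = 14.
  m_5 = 2*14 - 14 = 14, d_5 = (206 - 14^2)/2 = 10/2 = 5, a_5 = floor((14 + 14)/5) = 5.
  m_6 = 5*5 - 14 = 11, d_6 = (206 - 11^2)/5 = 85/5 = 17, a_6 = floor((14 + 11)/17) = 1.
  m_7 = 17*1 - 11 = 6, d_7 = (206 - 6^2)/17 = 170/17 = 10, a_7 = floor((14 + 6)/10) = 2.
  m_8 = 10*2 - 6 = 14, d_8 = (206 - 14^2)/10 = 10/10 = 1, a_8 = floor((14 + 14)/1) = 28.
  m_9 = 1*28 - 14 = 14, d_9 = (206 - 14^2)/1 = 10/1 = 10: (m_9, d_9) = (m_1, d_1) = (14, 10), so from here the quotients repeat a_1, ..., a_8; the period length is 8.
Hence the expansion of sqrt(206) is a_0 = 14 followed by the repeating block 2, 1, 5, 14, 5, 1, 2, 28 (period 8).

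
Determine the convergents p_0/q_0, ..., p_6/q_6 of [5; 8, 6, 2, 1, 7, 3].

Using the convergent recurrence p_i = a_i*p_{i-1} + p_{i-2}, q_i = a_i*q_{i-1} + q_{i-2} with p_{-2}=0, p_{-1}=1, q_{-2}=1, q_{-1}=0:
  i=0: a_0=5, p_0 = 5*1 + 0 = 5, q_0 = 5*0 + 1 = 1.
  i=1: a_1=8, p_1 = 8*5 + 1 = 41, q_1 = 8*1 + 0 = 8.
  i=2: a_2=6, p_2 = 6*41 + 5 = 251, q_2 = 6*8 + 1 = 49.
  i=3: a_3=2, p_3 = 2*251 + 41 = 543, q_3 = 2*49 + 8 = 106.
  i=4: a_4=1, p_4 = 1*543 + 251 = 794, q_4 = 1*106 + 49 = 155.
  i=5: a_5=7, p_5 = 7*794 + 543 = 6101, q_5 = 7*155 + 106 = 1191.
  i=6: a_6=3, p_6 = 3*6101 + 794 = 19097, q_6 = 3*1191 + 155 = 3728.

5/1, 41/8, 251/49, 543/106, 794/155, 6101/1191, 19097/3728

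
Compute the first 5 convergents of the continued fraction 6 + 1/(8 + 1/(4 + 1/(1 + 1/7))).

6/1, 49/8, 202/33, 251/41, 1959/320

Using the convergent recurrence p_i = a_i*p_{i-1} + p_{i-2}, q_i = a_i*q_{i-1} + q_{i-2} with p_{-2}=0, p_{-1}=1, q_{-2}=1, q_{-1}=0:
  i=0: a_0=6, p_0 = 6*1 + 0 = 6, q_0 = 6*0 + 1 = 1.
  i=1: a_1=8, p_1 = 8*6 + 1 = 49, q_1 = 8*1 + 0 = 8.
  i=2: a_2=4, p_2 = 4*49 + 6 = 202, q_2 = 4*8 + 1 = 33.
  i=3: a_3=1, p_3 = 1*202 + 49 = 251, q_3 = 1*33 + 8 = 41.
  i=4: a_4=7, p_4 = 7*251 + 202 = 1959, q_4 = 7*41 + 33 = 320.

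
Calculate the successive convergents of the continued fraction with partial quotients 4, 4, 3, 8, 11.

Using the convergent recurrence p_i = a_i*p_{i-1} + p_{i-2}, q_i = a_i*q_{i-1} + q_{i-2} with p_{-2}=0, p_{-1}=1, q_{-2}=1, q_{-1}=0:
  i=0: a_0=4, p_0 = 4*1 + 0 = 4, q_0 = 4*0 + 1 = 1.
  i=1: a_1=4, p_1 = 4*4 + 1 = 17, q_1 = 4*1 + 0 = 4.
  i=2: a_2=3, p_2 = 3*17 + 4 = 55, q_2 = 3*4 + 1 = 13.
  i=3: a_3=8, p_3 = 8*55 + 17 = 457, q_3 = 8*13 + 4 = 108.
  i=4: a_4=11, p_4 = 11*457 + 55 = 5082, q_4 = 11*108 + 13 = 1201.

4/1, 17/4, 55/13, 457/108, 5082/1201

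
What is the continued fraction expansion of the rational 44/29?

Run the Euclidean algorithm on 44 and 29; the successive quotients are the partial quotients a_0, a_1, ... (each step inverts the fractional part left over by the previous one):
  44 = 1*29 + 15, so a_0 = 1.
  29 = 1*15 + 14, so a_1 = 1.
  15 = 1*14 + 1, so a_2 = 1.
  14 = 14*1 + 0, so a_3 = 14.
The remainder reaches 0 after 4 divisions, so the expansion has 4 partial quotients, read off in order.

[1; 1, 1, 14]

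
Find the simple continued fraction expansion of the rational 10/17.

Run the Euclidean algorithm on 10 and 17; the successive quotients are the partial quotients a_0, a_1, ... (each step inverts the fractional part left over by the previous one):
  10 = 0*17 + 10, so a_0 = 0.
  17 = 1*10 + 7, so a_1 = 1.
  10 = 1*7 + 3, so a_2 = 1.
  7 = 2*3 + 1, so a_3 = 2.
  3 = 3*1 + 0, so a_4 = 3.
The remainder reaches 0 after 5 divisions, so the expansion has 5 partial quotients, read off in order.

[0; 1, 1, 2, 3]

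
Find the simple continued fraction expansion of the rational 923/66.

[13; 1, 65]

Run the Euclidean algorithm on 923 and 66; the successive quotients are the partial quotients a_0, a_1, ... (each step inverts the fractional part left over by the previous one):
  923 = 13*66 + 65, so a_0 = 13.
  66 = 1*65 + 1, so a_1 = 1.
  65 = 65*1 + 0, so a_2 = 65.
The remainder reaches 0 after 3 divisions, so the expansion has 3 partial quotients, read off in order.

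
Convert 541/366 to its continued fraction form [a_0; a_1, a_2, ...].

Run the Euclidean algorithm on 541 and 366; the successive quotients are the partial quotients a_0, a_1, ... (each step inverts the fractional part left over by the previous one):
  541 = 1*366 + 175, so a_0 = 1.
  366 = 2*175 + 16, so a_1 = 2.
  175 = 10*16 + 15, so a_2 = 10.
  16 = 1*15 + 1, so a_3 = 1.
  15 = 15*1 + 0, so a_4 = 15.
The remainder reaches 0 after 5 divisions, so the expansion has 5 partial quotients, read off in order.

[1; 2, 10, 1, 15]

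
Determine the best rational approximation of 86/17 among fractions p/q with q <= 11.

Expand x = 86/17 as a continued fraction with the Euclidean algorithm:
  86 = 5*17 + 1, so a_0 = 5.
  17 = 17*1 + 0, so a_1 = 17.
so x = [5; 17].
Convergents (p_i = a_i*p_{i-1} + p_{i-2}, q_i = a_i*q_{i-1} + q_{i-2} with p_{-2}=0, p_{-1}=1, q_{-2}=1, q_{-1}=0), until the denominator exceeds 11:
  i=0: a_0=5, p_0 = 5*1 + 0 = 5, q_0 = 5*0 + 1 = 1.
  i=1: a_1=17, p_1 = 17*5 + 1 = 86, q_1 = 17*1 + 0 = 17.
q_1 = 17 > 11, so the last convergent with denominator <= 11 is p_0/q_0 = 5/1.
The closest fraction with denominator <= 11 is either p_0/q_0 or the intermediate fraction (k*p_0 + p_{-1})/(k*q_0 + q_{-1}) with the largest k >= 1 whose denominator stays <= 11; these approach x as k grows, and every other convergent or intermediate fraction in range is farther away.
Largest k: floor((11 - q_{-1})/q_0) = floor((11 - 0)/1) = 11 (using the seeds p_{-1} = 1, q_{-1} = 0).
That gives (11*5 + 1)/(11*1 + 0) = 56/11.
Compare the errors: |x - 5/1| = |86*1 - 5*17|/(17*1) = 1/17, and |x - 56/11| = |86*11 - 56*17|/(17*11) = 6/187.
Cross-multiplying, 6*17 = 102 < 187 = 1*187, so 6/187 is smaller: the intermediate fraction 56/11 is closer to x than 5/1.

56/11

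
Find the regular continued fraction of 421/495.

Run the Euclidean algorithm on 421 and 495; the successive quotients are the partial quotients a_0, a_1, ... (each step inverts the fractional part left over by the previous one):
  421 = 0*495 + 421, so a_0 = 0.
  495 = 1*421 + 74, so a_1 = 1.
  421 = 5*74 + 51, so a_2 = 5.
  74 = 1*51 + 23, so a_3 = 1.
  51 = 2*23 + 5, so a_4 = 2.
  23 = 4*5 + 3, so a_5 = 4.
  5 = 1*3 + 2, so a_6 = 1.
  3 = 1*2 + 1, so a_7 = 1.
  2 = 2*1 + 0, so a_8 = 2.
The remainder reaches 0 after 9 divisions, so the expansion has 9 partial quotients, read off in order.

[0; 1, 5, 1, 2, 4, 1, 1, 2]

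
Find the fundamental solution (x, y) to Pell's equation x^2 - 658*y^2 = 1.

First expand sqrt(658) as a continued fraction. With x_i = (sqrt(658) + m_i)/d_i and (m_0, d_0) = (0, 1): a_0 = floor(sqrt(658)) = 25, since 25^2 = 625 <= 658 < 676 = 26^2.
Iterate m_{i+1} = d_i*a_i - m_i, d_{i+1} = (658 - m_{i+1}^2)/d_i, a_{i+1} = floor((a_0 + m_{i+1})/d_{i+1}):
  m_1 = 1*25 - 0 = 25, d_1 = (658 - 25^2)/1 = 33/1 = 33, a_1 = floor((25 + 25)/33) = 1.
  m_2 = 33*1 - 25 = 8, d_2 = (658 - 8^2)/33 = 594/33 = 18, a_2 = floor((25 + 8)/18) = 1.
  m_3 = 18*1 - 8 = 10, d_3 = (658 - 10^2)/18 = 558/18 = 31, a_3 = floor((25 + 10)/31) = 1.
  m_4 = 31*1 - 10 = 21, d_4 = (658 - 21^2)/31 = 217/31 = 7, a_4 = floor((25 + 21)/7) = 6.
  m_5 = 7*6 - 21 = 21, d_5 = (658 - 21^2)/7 = 217/7 = 31, a_5 = floor((25 + 21)/31) = 1.
  m_6 = 31*1 - 21 = 10, d_6 = (658 - 10^2)/31 = 558/31 = 18, a_6 = floor((25 + 10)/18) = 1.
  m_7 = 18*1 - 10 = 8, d_7 = (658 - 8^2)/18 = 594/18 = 33, a_7 = floor((25 + 8)/33) = 1.
  m_8 = 33*1 - 8 = 25, d_8 = (658 - 25^2)/33 = 33/33 = 1, a_8 = floor((25 + 25)/1) = 50.
  m_9 = 1*50 - 25 = 25, d_9 = (658 - 25^2)/1 = 33/1 = 33: (m_9, d_9) = (m_1, d_1) = (25, 33), so from here the quotients repeat a_1, ..., a_8; the period length is 8.
So sqrt(658) = [25; (1, 1, 1, 6, 1, 1, 1, 50)] with period length k = 8.
k is even, so the fundamental solution of x^2 - 658y^2 = 1 is (p_{k-1}, q_{k-1}) = (p_7, q_7); compute convergents through index 7.
Convergents (p_i = a_i*p_{i-1} + p_{i-2}, q_i = a_i*q_{i-1} + q_{i-2} with p_{-2}=0, p_{-1}=1, q_{-2}=1, q_{-1}=0):
  i=0: a_0=25, p_0 = 25*1 + 0 = 25, q_0 = 25*0 + 1 = 1.
  i=1: a_1=1, p_1 = 1*25 + 1 = 26, q_1 = 1*1 + 0 = 1.
  i=2: a_2=1, p_2 = 1*26 + 25 = 51, q_2 = 1*1 + 1 = 2.
  i=3: a_3=1, p_3 = 1*51 + 26 = 77, q_3 = 1*2 + 1 = 3.
  i=4: a_4=6, p_4 = 6*77 + 51 = 513, q_4 = 6*3 + 2 = 20.
  i=5: a_5=1, p_5 = 1*513 + 77 = 590, q_5 = 1*20 + 3 = 23.
  i=6: a_6=1, p_6 = 1*590 + 513 = 1103, q_6 = 1*23 + 20 = 43.
  i=7: a_7=1, p_7 = 1*1103 + 590 = 1693, q_7 = 1*43 + 23 = 66.
Check: 1693^2 - 658*66^2 = 2866249 - 2866248 = 1, so (x, y) = (1693, 66) solves the equation, and by the theorem it is the least positive solution.

(x, y) = (1693, 66)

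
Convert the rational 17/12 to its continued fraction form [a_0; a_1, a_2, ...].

[1; 2, 2, 2]

Run the Euclidean algorithm on 17 and 12; the successive quotients are the partial quotients a_0, a_1, ... (each step inverts the fractional part left over by the previous one):
  17 = 1*12 + 5, so a_0 = 1.
  12 = 2*5 + 2, so a_1 = 2.
  5 = 2*2 + 1, so a_2 = 2.
  2 = 2*1 + 0, so a_3 = 2.
The remainder reaches 0 after 4 divisions, so the expansion has 4 partial quotients, read off in order.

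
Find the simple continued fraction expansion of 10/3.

Run the Euclidean algorithm on 10 and 3; the successive quotients are the partial quotients a_0, a_1, ... (each step inverts the fractional part left over by the previous one):
  10 = 3*3 + 1, so a_0 = 3.
  3 = 3*1 + 0, so a_1 = 3.
The remainder reaches 0 after 2 divisions, so the expansion has 2 partial quotients, read off in order.

[3; 3]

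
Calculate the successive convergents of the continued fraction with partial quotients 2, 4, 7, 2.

2/1, 9/4, 65/29, 139/62

Using the convergent recurrence p_i = a_i*p_{i-1} + p_{i-2}, q_i = a_i*q_{i-1} + q_{i-2} with p_{-2}=0, p_{-1}=1, q_{-2}=1, q_{-1}=0:
  i=0: a_0=2, p_0 = 2*1 + 0 = 2, q_0 = 2*0 + 1 = 1.
  i=1: a_1=4, p_1 = 4*2 + 1 = 9, q_1 = 4*1 + 0 = 4.
  i=2: a_2=7, p_2 = 7*9 + 2 = 65, q_2 = 7*4 + 1 = 29.
  i=3: a_3=2, p_3 = 2*65 + 9 = 139, q_3 = 2*29 + 4 = 62.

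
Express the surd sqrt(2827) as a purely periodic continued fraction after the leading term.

Write x_i = (sqrt(2827) + m_i)/d_i with (m_0, d_0) = (0, 1). a_0 = floor(sqrt(2827)) = 53, since 53^2 = 2809 <= 2827 < 2916 = 54^2.
Iterate m_{i+1} = d_i*a_i - m_i, d_{i+1} = (2827 - m_{i+1}^2)/d_i, a_{i+1} = floor((a_0 + m_{i+1})/d_{i+1}):
  m_1 = 1*53 - 0 = 53, d_1 = (2827 - 53^2)/1 = 18/1 = 18, a_1 = floor((53 + 53)/18) = 5.
  m_2 = 18*5 - 53 = 37, d_2 = (2827 - 37^2)/18 = 1458/18 = 81, a_2 = floor((53 + 37)/81) = 1.
  m_3 = 81*1 - 37 = 44, d_3 = (2827 - 44^2)/81 = 891/81 = 11, a_3 = floor((53 + 44)/11) = 8.
  m_4 = 11*8 - 44 = 44, d_4 = (2827 - 44^2)/11 = 891/11 = 81, a_4 = floor((53 + 44)/81) = 1.
  m_5 = 81*1 - 44 = 37, d_5 = (2827 - 37^2)/81 = 1458/81 = 18, a_5 = floor((53 + 37)/18) = 5.
  m_6 = 18*5 - 37 = 53, d_6 = (2827 - 53^2)/18 = 18/18 = 1, a_6 = floor((53 + 53)/1) = 106.
  m_7 = 1*106 - 53 = 53, d_7 = (2827 - 53^2)/1 = 18/1 = 18: (m_7, d_7) = (m_1, d_1) = (53, 18), so from here the quotients repeat a_1, ..., a_6; the period length is 6.
Hence the expansion of sqrt(2827) is a_0 = 53 followed by the repeating block 5, 1, 8, 1, 5, 106 (period 6).

[53; (5, 1, 8, 1, 5, 106)]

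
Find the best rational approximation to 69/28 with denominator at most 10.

Expand x = 69/28 as a continued fraction with the Euclidean algorithm:
  69 = 2*28 + 13, so a_0 = 2.
  28 = 2*13 + 2, so a_1 = 2.
  13 = 6*2 + 1, so a_2 = 6.
  2 = 2*1 + 0, so a_3 = 2.
so x = [2; 2, 6, 2].
Convergents (p_i = a_i*p_{i-1} + p_{i-2}, q_i = a_i*q_{i-1} + q_{i-2} with p_{-2}=0, p_{-1}=1, q_{-2}=1, q_{-1}=0), until the denominator exceeds 10:
  i=0: a_0=2, p_0 = 2*1 + 0 = 2, q_0 = 2*0 + 1 = 1.
  i=1: a_1=2, p_1 = 2*2 + 1 = 5, q_1 = 2*1 + 0 = 2.
  i=2: a_2=6, p_2 = 6*5 + 2 = 32, q_2 = 6*2 + 1 = 13.
q_2 = 13 > 10, so the last convergent with denominator <= 10 is p_1/q_1 = 5/2.
The closest fraction with denominator <= 10 is either p_1/q_1 or the intermediate fraction (k*p_1 + p_0)/(k*q_1 + q_0) with the largest k >= 1 whose denominator stays <= 10; these approach x as k grows, and every other convergent or intermediate fraction in range is farther away.
Largest k: floor((10 - q_0)/q_1) = floor((10 - 1)/2) = 4.
That gives (4*5 + 2)/(4*2 + 1) = 22/9.
Compare the errors: |x - 5/2| = |69*2 - 5*28|/(28*2) = 2/56, and |x - 22/9| = |69*9 - 22*28|/(28*9) = 5/252.
Cross-multiplying, 5*56 = 280 < 504 = 2*252, so 5/252 is smaller: the intermediate fraction 22/9 is closer to x than 5/2.

22/9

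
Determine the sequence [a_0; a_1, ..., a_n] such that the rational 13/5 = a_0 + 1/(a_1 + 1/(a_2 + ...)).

[2; 1, 1, 2]

Run the Euclidean algorithm on 13 and 5; the successive quotients are the partial quotients a_0, a_1, ... (each step inverts the fractional part left over by the previous one):
  13 = 2*5 + 3, so a_0 = 2.
  5 = 1*3 + 2, so a_1 = 1.
  3 = 1*2 + 1, so a_2 = 1.
  2 = 2*1 + 0, so a_3 = 2.
The remainder reaches 0 after 4 divisions, so the expansion has 4 partial quotients, read off in order.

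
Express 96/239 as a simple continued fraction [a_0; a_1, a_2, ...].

Run the Euclidean algorithm on 96 and 239; the successive quotients are the partial quotients a_0, a_1, ... (each step inverts the fractional part left over by the previous one):
  96 = 0*239 + 96, so a_0 = 0.
  239 = 2*96 + 47, so a_1 = 2.
  96 = 2*47 + 2, so a_2 = 2.
  47 = 23*2 + 1, so a_3 = 23.
  2 = 2*1 + 0, so a_4 = 2.
The remainder reaches 0 after 5 divisions, so the expansion has 5 partial quotients, read off in order.

[0; 2, 2, 23, 2]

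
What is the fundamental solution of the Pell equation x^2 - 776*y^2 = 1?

First expand sqrt(776) as a continued fraction. With x_i = (sqrt(776) + m_i)/d_i and (m_0, d_0) = (0, 1): a_0 = floor(sqrt(776)) = 27, since 27^2 = 729 <= 776 < 784 = 28^2.
Iterate m_{i+1} = d_i*a_i - m_i, d_{i+1} = (776 - m_{i+1}^2)/d_i, a_{i+1} = floor((a_0 + m_{i+1})/d_{i+1}):
  m_1 = 1*27 - 0 = 27, d_1 = (776 - 27^2)/1 = 47/1 = 47, a_1 = floor((27 + 27)/47) = 1.
  m_2 = 47*1 - 27 = 20, d_2 = (776 - 20^2)/47 = 376/47 = 8, a_2 = floor((27 + 20)/8) = 5.
  m_3 = 8*5 - 20 = 20, d_3 = (776 - 20^2)/8 = 376/8 = 47, a_3 = floor((27 + 20)/47) = 1.
  m_4 = 47*1 - 20 = 27, d_4 = (776 - 27^2)/47 = 47/47 = 1, a_4 = floor((27 + 27)/1) = 54.
  m_5 = 1*54 - 27 = 27, d_5 = (776 - 27^2)/1 = 47/1 = 47: (m_5, d_5) = (m_1, d_1) = (27, 47), so from here the quotients repeat a_1, ..., a_4; the period length is 4.
So sqrt(776) = [27; (1, 5, 1, 54)] with period length k = 4.
k is even, so the fundamental solution of x^2 - 776y^2 = 1 is (p_{k-1}, q_{k-1}) = (p_3, q_3); compute convergents through index 3.
Convergents (p_i = a_i*p_{i-1} + p_{i-2}, q_i = a_i*q_{i-1} + q_{i-2} with p_{-2}=0, p_{-1}=1, q_{-2}=1, q_{-1}=0):
  i=0: a_0=27, p_0 = 27*1 + 0 = 27, q_0 = 27*0 + 1 = 1.
  i=1: a_1=1, p_1 = 1*27 + 1 = 28, q_1 = 1*1 + 0 = 1.
  i=2: a_2=5, p_2 = 5*28 + 27 = 167, q_2 = 5*1 + 1 = 6.
  i=3: a_3=1, p_3 = 1*167 + 28 = 195, q_3 = 1*6 + 1 = 7.
Check: 195^2 - 776*7^2 = 38025 - 38024 = 1, so (x, y) = (195, 7) solves the equation, and by the theorem it is the least positive solution.

(x, y) = (195, 7)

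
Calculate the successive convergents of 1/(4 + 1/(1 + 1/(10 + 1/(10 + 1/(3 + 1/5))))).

0/1, 1/4, 1/5, 11/54, 111/545, 344/1689, 1831/8990

Using the convergent recurrence p_i = a_i*p_{i-1} + p_{i-2}, q_i = a_i*q_{i-1} + q_{i-2} with p_{-2}=0, p_{-1}=1, q_{-2}=1, q_{-1}=0:
  i=0: a_0=0, p_0 = 0*1 + 0 = 0, q_0 = 0*0 + 1 = 1.
  i=1: a_1=4, p_1 = 4*0 + 1 = 1, q_1 = 4*1 + 0 = 4.
  i=2: a_2=1, p_2 = 1*1 + 0 = 1, q_2 = 1*4 + 1 = 5.
  i=3: a_3=10, p_3 = 10*1 + 1 = 11, q_3 = 10*5 + 4 = 54.
  i=4: a_4=10, p_4 = 10*11 + 1 = 111, q_4 = 10*54 + 5 = 545.
  i=5: a_5=3, p_5 = 3*111 + 11 = 344, q_5 = 3*545 + 54 = 1689.
  i=6: a_6=5, p_6 = 5*344 + 111 = 1831, q_6 = 5*1689 + 545 = 8990.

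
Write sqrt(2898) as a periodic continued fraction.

Write x_i = (sqrt(2898) + m_i)/d_i with (m_0, d_0) = (0, 1). a_0 = floor(sqrt(2898)) = 53, since 53^2 = 2809 <= 2898 < 2916 = 54^2.
Iterate m_{i+1} = d_i*a_i - m_i, d_{i+1} = (2898 - m_{i+1}^2)/d_i, a_{i+1} = floor((a_0 + m_{i+1})/d_{i+1}):
  m_1 = 1*53 - 0 = 53, d_1 = (2898 - 53^2)/1 = 89/1 = 89, a_1 = floor((53 + 53)/89) = 1.
  m_2 = 89*1 - 53 = 36, d_2 = (2898 - 36^2)/89 = 1602/89 = 18, a_2 = floor((53 + 36)/18) = 4.
  m_3 = 18*4 - 36 = 36, d_3 = (2898 - 36^2)/18 = 1602/18 = 89, a_3 = floor((53 + 36)/89) = 1.
  m_4 = 89*1 - 36 = 53, d_4 = (2898 - 53^2)/89 = 89/89 = 1, a_4 = floor((53 + 53)/1) = 106.
  m_5 = 1*106 - 53 = 53, d_5 = (2898 - 53^2)/1 = 89/1 = 89: (m_5, d_5) = (m_1, d_1) = (53, 89), so from here the quotients repeat a_1, ..., a_4; the period length is 4.
Hence the expansion of sqrt(2898) is a_0 = 53 followed by the repeating block 1, 4, 1, 106 (period 4).

[53; (1, 4, 1, 106)]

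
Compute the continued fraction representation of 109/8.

Run the Euclidean algorithm on 109 and 8; the successive quotients are the partial quotients a_0, a_1, ... (each step inverts the fractional part left over by the previous one):
  109 = 13*8 + 5, so a_0 = 13.
  8 = 1*5 + 3, so a_1 = 1.
  5 = 1*3 + 2, so a_2 = 1.
  3 = 1*2 + 1, so a_3 = 1.
  2 = 2*1 + 0, so a_4 = 2.
The remainder reaches 0 after 5 divisions, so the expansion has 5 partial quotients, read off in order.

[13; 1, 1, 1, 2]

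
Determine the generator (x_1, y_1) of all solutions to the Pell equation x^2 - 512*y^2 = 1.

(x, y) = (665857, 29427)

First expand sqrt(512) as a continued fraction. With x_i = (sqrt(512) + m_i)/d_i and (m_0, d_0) = (0, 1): a_0 = floor(sqrt(512)) = 22, since 22^2 = 484 <= 512 < 529 = 23^2.
Iterate m_{i+1} = d_i*a_i - m_i, d_{i+1} = (512 - m_{i+1}^2)/d_i, a_{i+1} = floor((a_0 + m_{i+1})/d_{i+1}):
  m_1 = 1*22 - 0 = 22, d_1 = (512 - 22^2)/1 = 28/1 = 28, a_1 = floor((22 + 22)/28) = 1.
  m_2 = 28*1 - 22 = 6, d_2 = (512 - 6^2)/28 = 476/28 = 17, a_2 = floor((22 + 6)/17) = 1.
  m_3 = 17*1 - 6 = 11, d_3 = (512 - 11^2)/17 = 391/17 = 23, a_3 = floor((22 + 11)/23) = 1.
  m_4 = 23*1 - 11 = 12, d_4 = (512 - 12^2)/23 = 368/23 = 16, a_4 = floor((22 + 12)/16) = 2.
  m_5 = 16*2 - 12 = 20, d_5 = (512 - 20^2)/16 = 112/16 = 7, a_5 = floor((22 + 20)/7) = 6.
  m_6 = 7*6 - 20 = 22, d_6 = (512 - 22^2)/7 = 28/7 = 4, a_6 = floor((22 + 22)/4) = 11.
  m_7 = 4*11 - 22 = 22, d_7 = (512 - 22^2)/4 = 28/4 = 7, a_7 = floor((22 + 22)/7) = 6.
  m_8 = 7*6 - 22 = 20, d_8 = (512 - 20^2)/7 = 112/7 = 16, a_8 = floor((22 + 20)/16) = 2.
  m_9 = 16*2 - 20 = 12, d_9 = (512 - 12^2)/16 = 368/16 = 23, a_9 = floor((22 + 12)/23) = 1.
  m_10 = 23*1 - 12 = 11, d_10 = (512 - 11^2)/23 = 391/23 = 17, a_10 = floor((22 + 11)/17) = 1.
  m_11 = 17*1 - 11 = 6, d_11 = (512 - 6^2)/17 = 476/17 = 28, a_11 = floor((22 + 6)/28) = 1.
  m_12 = 28*1 - 6 = 22, d_12 = (512 - 22^2)/28 = 28/28 = 1, a_12 = floor((22 + 22)/1) = 44.
  m_13 = 1*44 - 22 = 22, d_13 = (512 - 22^2)/1 = 28/1 = 28: (m_13, d_13) = (m_1, d_1) = (22, 28), so from here the quotients repeat a_1, ..., a_12; the period length is 12.
So sqrt(512) = [22; (1, 1, 1, 2, 6, 11, 6, 2, 1, 1, 1, 44)] with period length k = 12.
k is even, so the fundamental solution of x^2 - 512y^2 = 1 is (p_{k-1}, q_{k-1}) = (p_11, q_11); compute convergents through index 11.
Convergents (p_i = a_i*p_{i-1} + p_{i-2}, q_i = a_i*q_{i-1} + q_{i-2} with p_{-2}=0, p_{-1}=1, q_{-2}=1, q_{-1}=0):
  i=0: a_0=22, p_0 = 22*1 + 0 = 22, q_0 = 22*0 + 1 = 1.
  i=1: a_1=1, p_1 = 1*22 + 1 = 23, q_1 = 1*1 + 0 = 1.
  i=2: a_2=1, p_2 = 1*23 + 22 = 45, q_2 = 1*1 + 1 = 2.
  i=3: a_3=1, p_3 = 1*45 + 23 = 68, q_3 = 1*2 + 1 = 3.
  i=4: a_4=2, p_4 = 2*68 + 45 = 181, q_4 = 2*3 + 2 = 8.
  i=5: a_5=6, p_5 = 6*181 + 68 = 1154, q_5 = 6*8 + 3 = 51.
  i=6: a_6=11, p_6 = 11*1154 + 181 = 12875, q_6 = 11*51 + 8 = 569.
  i=7: a_7=6, p_7 = 6*12875 + 1154 = 78404, q_7 = 6*569 + 51 = 3465.
  i=8: a_8=2, p_8 = 2*78404 + 12875 = 169683, q_8 = 2*3465 + 569 = 7499.
  i=9: a_9=1, p_9 = 1*169683 + 78404 = 248087, q_9 = 1*7499 + 3465 = 10964.
  i=10: a_10=1, p_10 = 1*248087 + 169683 = 417770, q_10 = 1*10964 + 7499 = 18463.
  i=11: a_11=1, p_11 = 1*417770 + 248087 = 665857, q_11 = 1*18463 + 10964 = 29427.
Check: 665857^2 - 512*29427^2 = 443365544449 - 443365544448 = 1, so (x, y) = (665857, 29427) solves the equation, and by the theorem it is the least positive solution.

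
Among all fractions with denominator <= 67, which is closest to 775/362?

Expand x = 775/362 as a continued fraction with the Euclidean algorithm:
  775 = 2*362 + 51, so a_0 = 2.
  362 = 7*51 + 5, so a_1 = 7.
  51 = 10*5 + 1, so a_2 = 10.
  5 = 5*1 + 0, so a_3 = 5.
so x = [2; 7, 10, 5].
Convergents (p_i = a_i*p_{i-1} + p_{i-2}, q_i = a_i*q_{i-1} + q_{i-2} with p_{-2}=0, p_{-1}=1, q_{-2}=1, q_{-1}=0), until the denominator exceeds 67:
  i=0: a_0=2, p_0 = 2*1 + 0 = 2, q_0 = 2*0 + 1 = 1.
  i=1: a_1=7, p_1 = 7*2 + 1 = 15, q_1 = 7*1 + 0 = 7.
  i=2: a_2=10, p_2 = 10*15 + 2 = 152, q_2 = 10*7 + 1 = 71.
q_2 = 71 > 67, so the last convergent with denominator <= 67 is p_1/q_1 = 15/7.
The closest fraction with denominator <= 67 is either p_1/q_1 or the intermediate fraction (k*p_1 + p_0)/(k*q_1 + q_0) with the largest k >= 1 whose denominator stays <= 67; these approach x as k grows, and every other convergent or intermediate fraction in range is farther away.
Largest k: floor((67 - q_0)/q_1) = floor((67 - 1)/7) = 9.
That gives (9*15 + 2)/(9*7 + 1) = 137/64.
Compare the errors: |x - 15/7| = |775*7 - 15*362|/(362*7) = 5/2534, and |x - 137/64| = |775*64 - 137*362|/(362*64) = 6/23168.
Cross-multiplying, 6*2534 = 15204 < 115840 = 5*23168, so 6/23168 is smaller: the intermediate fraction 137/64 is closer to x than 15/7.

137/64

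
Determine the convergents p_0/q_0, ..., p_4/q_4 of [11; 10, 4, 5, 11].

Using the convergent recurrence p_i = a_i*p_{i-1} + p_{i-2}, q_i = a_i*q_{i-1} + q_{i-2} with p_{-2}=0, p_{-1}=1, q_{-2}=1, q_{-1}=0:
  i=0: a_0=11, p_0 = 11*1 + 0 = 11, q_0 = 11*0 + 1 = 1.
  i=1: a_1=10, p_1 = 10*11 + 1 = 111, q_1 = 10*1 + 0 = 10.
  i=2: a_2=4, p_2 = 4*111 + 11 = 455, q_2 = 4*10 + 1 = 41.
  i=3: a_3=5, p_3 = 5*455 + 111 = 2386, q_3 = 5*41 + 10 = 215.
  i=4: a_4=11, p_4 = 11*2386 + 455 = 26701, q_4 = 11*215 + 41 = 2406.

11/1, 111/10, 455/41, 2386/215, 26701/2406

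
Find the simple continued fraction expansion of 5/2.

Run the Euclidean algorithm on 5 and 2; the successive quotients are the partial quotients a_0, a_1, ... (each step inverts the fractional part left over by the previous one):
  5 = 2*2 + 1, so a_0 = 2.
  2 = 2*1 + 0, so a_1 = 2.
The remainder reaches 0 after 2 divisions, so the expansion has 2 partial quotients, read off in order.

[2; 2]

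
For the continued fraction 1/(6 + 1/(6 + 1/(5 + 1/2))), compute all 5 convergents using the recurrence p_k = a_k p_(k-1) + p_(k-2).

Using the convergent recurrence p_i = a_i*p_{i-1} + p_{i-2}, q_i = a_i*q_{i-1} + q_{i-2} with p_{-2}=0, p_{-1}=1, q_{-2}=1, q_{-1}=0:
  i=0: a_0=0, p_0 = 0*1 + 0 = 0, q_0 = 0*0 + 1 = 1.
  i=1: a_1=6, p_1 = 6*0 + 1 = 1, q_1 = 6*1 + 0 = 6.
  i=2: a_2=6, p_2 = 6*1 + 0 = 6, q_2 = 6*6 + 1 = 37.
  i=3: a_3=5, p_3 = 5*6 + 1 = 31, q_3 = 5*37 + 6 = 191.
  i=4: a_4=2, p_4 = 2*31 + 6 = 68, q_4 = 2*191 + 37 = 419.

0/1, 1/6, 6/37, 31/191, 68/419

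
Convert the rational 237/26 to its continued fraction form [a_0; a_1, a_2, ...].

Run the Euclidean algorithm on 237 and 26; the successive quotients are the partial quotients a_0, a_1, ... (each step inverts the fractional part left over by the previous one):
  237 = 9*26 + 3, so a_0 = 9.
  26 = 8*3 + 2, so a_1 = 8.
  3 = 1*2 + 1, so a_2 = 1.
  2 = 2*1 + 0, so a_3 = 2.
The remainder reaches 0 after 4 divisions, so the expansion has 4 partial quotients, read off in order.

[9; 8, 1, 2]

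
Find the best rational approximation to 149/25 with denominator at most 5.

Expand x = 149/25 as a continued fraction with the Euclidean algorithm:
  149 = 5*25 + 24, so a_0 = 5.
  25 = 1*24 + 1, so a_1 = 1.
  24 = 24*1 + 0, so a_2 = 24.
so x = [5; 1, 24].
Convergents (p_i = a_i*p_{i-1} + p_{i-2}, q_i = a_i*q_{i-1} + q_{i-2} with p_{-2}=0, p_{-1}=1, q_{-2}=1, q_{-1}=0), until the denominator exceeds 5:
  i=0: a_0=5, p_0 = 5*1 + 0 = 5, q_0 = 5*0 + 1 = 1.
  i=1: a_1=1, p_1 = 1*5 + 1 = 6, q_1 = 1*1 + 0 = 1.
  i=2: a_2=24, p_2 = 24*6 + 5 = 149, q_2 = 24*1 + 1 = 25.
q_2 = 25 > 5, so the last convergent with denominator <= 5 is p_1/q_1 = 6/1.
The closest fraction with denominator <= 5 is either p_1/q_1 or the intermediate fraction (k*p_1 + p_0)/(k*q_1 + q_0) with the largest k >= 1 whose denominator stays <= 5; these approach x as k grows, and every other convergent or intermediate fraction in range is farther away.
Largest k: floor((5 - q_0)/q_1) = floor((5 - 1)/1) = 4.
That gives (4*6 + 5)/(4*1 + 1) = 29/5.
Compare the errors: |x - 6/1| = |149*1 - 6*25|/(25*1) = 1/25, and |x - 29/5| = |149*5 - 29*25|/(25*5) = 20/125.
Cross-multiplying, 1*125 = 125 < 500 = 20*25, so 1/25 is smaller: the convergent 6/1 is closer to x than 29/5.

6/1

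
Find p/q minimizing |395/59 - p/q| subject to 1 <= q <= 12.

Expand x = 395/59 as a continued fraction with the Euclidean algorithm:
  395 = 6*59 + 41, so a_0 = 6.
  59 = 1*41 + 18, so a_1 = 1.
  41 = 2*18 + 5, so a_2 = 2.
  18 = 3*5 + 3, so a_3 = 3.
  5 = 1*3 + 2, so a_4 = 1.
  3 = 1*2 + 1, so a_5 = 1.
  2 = 2*1 + 0, so a_6 = 2.
so x = [6; 1, 2, 3, 1, 1, 2].
Convergents (p_i = a_i*p_{i-1} + p_{i-2}, q_i = a_i*q_{i-1} + q_{i-2} with p_{-2}=0, p_{-1}=1, q_{-2}=1, q_{-1}=0), until the denominator exceeds 12:
  i=0: a_0=6, p_0 = 6*1 + 0 = 6, q_0 = 6*0 + 1 = 1.
  i=1: a_1=1, p_1 = 1*6 + 1 = 7, q_1 = 1*1 + 0 = 1.
  i=2: a_2=2, p_2 = 2*7 + 6 = 20, q_2 = 2*1 + 1 = 3.
  i=3: a_3=3, p_3 = 3*20 + 7 = 67, q_3 = 3*3 + 1 = 10.
  i=4: a_4=1, p_4 = 1*67 + 20 = 87, q_4 = 1*10 + 3 = 13.
q_4 = 13 > 12, so the last convergent with denominator <= 12 is p_3/q_3 = 67/10.
The closest fraction with denominator <= 12 is either p_3/q_3 or the intermediate fraction (k*p_3 + p_2)/(k*q_3 + q_2) with the largest k >= 1 whose denominator stays <= 12; these approach x as k grows, and every other convergent or intermediate fraction in range is farther away.
Largest k: floor((12 - q_2)/q_3) = floor((12 - 3)/10) = 0.
Since k = 0, no intermediate fraction beyond p_3/q_3 has denominator <= 12, so the convergent 67/10 is the closest (its error is |395*10 - 67*59|/(59*10) = 3/590).

67/10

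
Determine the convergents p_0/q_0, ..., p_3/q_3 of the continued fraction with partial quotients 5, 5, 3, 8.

Using the convergent recurrence p_i = a_i*p_{i-1} + p_{i-2}, q_i = a_i*q_{i-1} + q_{i-2} with p_{-2}=0, p_{-1}=1, q_{-2}=1, q_{-1}=0:
  i=0: a_0=5, p_0 = 5*1 + 0 = 5, q_0 = 5*0 + 1 = 1.
  i=1: a_1=5, p_1 = 5*5 + 1 = 26, q_1 = 5*1 + 0 = 5.
  i=2: a_2=3, p_2 = 3*26 + 5 = 83, q_2 = 3*5 + 1 = 16.
  i=3: a_3=8, p_3 = 8*83 + 26 = 690, q_3 = 8*16 + 5 = 133.

5/1, 26/5, 83/16, 690/133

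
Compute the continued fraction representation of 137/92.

Run the Euclidean algorithm on 137 and 92; the successive quotients are the partial quotients a_0, a_1, ... (each step inverts the fractional part left over by the previous one):
  137 = 1*92 + 45, so a_0 = 1.
  92 = 2*45 + 2, so a_1 = 2.
  45 = 22*2 + 1, so a_2 = 22.
  2 = 2*1 + 0, so a_3 = 2.
The remainder reaches 0 after 4 divisions, so the expansion has 4 partial quotients, read off in order.

[1; 2, 22, 2]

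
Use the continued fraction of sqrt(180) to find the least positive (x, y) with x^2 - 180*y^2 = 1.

(x, y) = (161, 12)

First expand sqrt(180) as a continued fraction. With x_i = (sqrt(180) + m_i)/d_i and (m_0, d_0) = (0, 1): a_0 = floor(sqrt(180)) = 13, since 13^2 = 169 <= 180 < 196 = 14^2.
Iterate m_{i+1} = d_i*a_i - m_i, d_{i+1} = (180 - m_{i+1}^2)/d_i, a_{i+1} = floor((a_0 + m_{i+1})/d_{i+1}):
  m_1 = 1*13 - 0 = 13, d_1 = (180 - 13^2)/1 = 11/1 = 11, a_1 = floor((13 + 13)/11) = 2.
  m_2 = 11*2 - 13 = 9, d_2 = (180 - 9^2)/11 = 99/11 = 9, a_2 = floor((13 + 9)/9) = 2.
  m_3 = 9*2 - 9 = 9, d_3 = (180 - 9^2)/9 = 99/9 = 11, a_3 = floor((13 + 9)/11) = 2.
  m_4 = 11*2 - 9 = 13, d_4 = (180 - 13^2)/11 = 11/11 = 1, a_4 = floor((13 + 13)/1) = 26.
  m_5 = 1*26 - 13 = 13, d_5 = (180 - 13^2)/1 = 11/1 = 11: (m_5, d_5) = (m_1, d_1) = (13, 11), so from here the quotients repeat a_1, ..., a_4; the period length is 4.
So sqrt(180) = [13; (2, 2, 2, 26)] with period length k = 4.
k is even, so the fundamental solution of x^2 - 180y^2 = 1 is (p_{k-1}, q_{k-1}) = (p_3, q_3); compute convergents through index 3.
Convergents (p_i = a_i*p_{i-1} + p_{i-2}, q_i = a_i*q_{i-1} + q_{i-2} with p_{-2}=0, p_{-1}=1, q_{-2}=1, q_{-1}=0):
  i=0: a_0=13, p_0 = 13*1 + 0 = 13, q_0 = 13*0 + 1 = 1.
  i=1: a_1=2, p_1 = 2*13 + 1 = 27, q_1 = 2*1 + 0 = 2.
  i=2: a_2=2, p_2 = 2*27 + 13 = 67, q_2 = 2*2 + 1 = 5.
  i=3: a_3=2, p_3 = 2*67 + 27 = 161, q_3 = 2*5 + 2 = 12.
Check: 161^2 - 180*12^2 = 25921 - 25920 = 1, so (x, y) = (161, 12) solves the equation, and by the theorem it is the least positive solution.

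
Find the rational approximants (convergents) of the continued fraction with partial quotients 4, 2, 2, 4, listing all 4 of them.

4/1, 9/2, 22/5, 97/22

Using the convergent recurrence p_i = a_i*p_{i-1} + p_{i-2}, q_i = a_i*q_{i-1} + q_{i-2} with p_{-2}=0, p_{-1}=1, q_{-2}=1, q_{-1}=0:
  i=0: a_0=4, p_0 = 4*1 + 0 = 4, q_0 = 4*0 + 1 = 1.
  i=1: a_1=2, p_1 = 2*4 + 1 = 9, q_1 = 2*1 + 0 = 2.
  i=2: a_2=2, p_2 = 2*9 + 4 = 22, q_2 = 2*2 + 1 = 5.
  i=3: a_3=4, p_3 = 4*22 + 9 = 97, q_3 = 4*5 + 2 = 22.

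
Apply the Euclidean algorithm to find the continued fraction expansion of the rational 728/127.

Run the Euclidean algorithm on 728 and 127; the successive quotients are the partial quotients a_0, a_1, ... (each step inverts the fractional part left over by the previous one):
  728 = 5*127 + 93, so a_0 = 5.
  127 = 1*93 + 34, so a_1 = 1.
  93 = 2*34 + 25, so a_2 = 2.
  34 = 1*25 + 9, so a_3 = 1.
  25 = 2*9 + 7, so a_4 = 2.
  9 = 1*7 + 2, so a_5 = 1.
  7 = 3*2 + 1, so a_6 = 3.
  2 = 2*1 + 0, so a_7 = 2.
The remainder reaches 0 after 8 divisions, so the expansion has 8 partial quotients, read off in order.

[5; 1, 2, 1, 2, 1, 3, 2]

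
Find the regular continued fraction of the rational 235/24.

[9; 1, 3, 1, 4]

Run the Euclidean algorithm on 235 and 24; the successive quotients are the partial quotients a_0, a_1, ... (each step inverts the fractional part left over by the previous one):
  235 = 9*24 + 19, so a_0 = 9.
  24 = 1*19 + 5, so a_1 = 1.
  19 = 3*5 + 4, so a_2 = 3.
  5 = 1*4 + 1, so a_3 = 1.
  4 = 4*1 + 0, so a_4 = 4.
The remainder reaches 0 after 5 divisions, so the expansion has 5 partial quotients, read off in order.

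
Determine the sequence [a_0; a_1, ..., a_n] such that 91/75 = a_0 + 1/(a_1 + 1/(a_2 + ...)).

Run the Euclidean algorithm on 91 and 75; the successive quotients are the partial quotients a_0, a_1, ... (each step inverts the fractional part left over by the previous one):
  91 = 1*75 + 16, so a_0 = 1.
  75 = 4*16 + 11, so a_1 = 4.
  16 = 1*11 + 5, so a_2 = 1.
  11 = 2*5 + 1, so a_3 = 2.
  5 = 5*1 + 0, so a_4 = 5.
The remainder reaches 0 after 5 divisions, so the expansion has 5 partial quotients, read off in order.

[1; 4, 1, 2, 5]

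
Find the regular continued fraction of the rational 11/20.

Run the Euclidean algorithm on 11 and 20; the successive quotients are the partial quotients a_0, a_1, ... (each step inverts the fractional part left over by the previous one):
  11 = 0*20 + 11, so a_0 = 0.
  20 = 1*11 + 9, so a_1 = 1.
  11 = 1*9 + 2, so a_2 = 1.
  9 = 4*2 + 1, so a_3 = 4.
  2 = 2*1 + 0, so a_4 = 2.
The remainder reaches 0 after 5 divisions, so the expansion has 5 partial quotients, read off in order.

[0; 1, 1, 4, 2]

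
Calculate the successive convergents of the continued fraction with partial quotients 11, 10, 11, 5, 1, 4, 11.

11/1, 111/10, 1232/111, 6271/565, 7503/676, 36283/3269, 406616/36635

Using the convergent recurrence p_i = a_i*p_{i-1} + p_{i-2}, q_i = a_i*q_{i-1} + q_{i-2} with p_{-2}=0, p_{-1}=1, q_{-2}=1, q_{-1}=0:
  i=0: a_0=11, p_0 = 11*1 + 0 = 11, q_0 = 11*0 + 1 = 1.
  i=1: a_1=10, p_1 = 10*11 + 1 = 111, q_1 = 10*1 + 0 = 10.
  i=2: a_2=11, p_2 = 11*111 + 11 = 1232, q_2 = 11*10 + 1 = 111.
  i=3: a_3=5, p_3 = 5*1232 + 111 = 6271, q_3 = 5*111 + 10 = 565.
  i=4: a_4=1, p_4 = 1*6271 + 1232 = 7503, q_4 = 1*565 + 111 = 676.
  i=5: a_5=4, p_5 = 4*7503 + 6271 = 36283, q_5 = 4*676 + 565 = 3269.
  i=6: a_6=11, p_6 = 11*36283 + 7503 = 406616, q_6 = 11*3269 + 676 = 36635.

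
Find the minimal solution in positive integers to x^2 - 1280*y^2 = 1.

(x, y) = (51841, 1449)

First expand sqrt(1280) as a continued fraction. With x_i = (sqrt(1280) + m_i)/d_i and (m_0, d_0) = (0, 1): a_0 = floor(sqrt(1280)) = 35, since 35^2 = 1225 <= 1280 < 1296 = 36^2.
Iterate m_{i+1} = d_i*a_i - m_i, d_{i+1} = (1280 - m_{i+1}^2)/d_i, a_{i+1} = floor((a_0 + m_{i+1})/d_{i+1}):
  m_1 = 1*35 - 0 = 35, d_1 = (1280 - 35^2)/1 = 55/1 = 55, a_1 = floor((35 + 35)/55) = 1.
  m_2 = 55*1 - 35 = 20, d_2 = (1280 - 20^2)/55 = 880/55 = 16, a_2 = floor((35 + 20)/16) = 3.
  m_3 = 16*3 - 20 = 28, d_3 = (1280 - 28^2)/16 = 496/16 = 31, a_3 = floor((35 + 28)/31) = 2.
  m_4 = 31*2 - 28 = 34, d_4 = (1280 - 34^2)/31 = 124/31 = 4, a_4 = floor((35 + 34)/4) = 17.
  m_5 = 4*17 - 34 = 34, d_5 = (1280 - 34^2)/4 = 124/4 = 31, a_5 = floor((35 + 34)/31) = 2.
  m_6 = 31*2 - 34 = 28, d_6 = (1280 - 28^2)/31 = 496/31 = 16, a_6 = floor((35 + 28)/16) = 3.
  m_7 = 16*3 - 28 = 20, d_7 = (1280 - 20^2)/16 = 880/16 = 55, a_7 = floor((35 + 20)/55) = 1.
  m_8 = 55*1 - 20 = 35, d_8 = (1280 - 35^2)/55 = 55/55 = 1, a_8 = floor((35 + 35)/1) = 70.
  m_9 = 1*70 - 35 = 35, d_9 = (1280 - 35^2)/1 = 55/1 = 55: (m_9, d_9) = (m_1, d_1) = (35, 55), so from here the quotients repeat a_1, ..., a_8; the period length is 8.
So sqrt(1280) = [35; (1, 3, 2, 17, 2, 3, 1, 70)] with period length k = 8.
k is even, so the fundamental solution of x^2 - 1280y^2 = 1 is (p_{k-1}, q_{k-1}) = (p_7, q_7); compute convergents through index 7.
Convergents (p_i = a_i*p_{i-1} + p_{i-2}, q_i = a_i*q_{i-1} + q_{i-2} with p_{-2}=0, p_{-1}=1, q_{-2}=1, q_{-1}=0):
  i=0: a_0=35, p_0 = 35*1 + 0 = 35, q_0 = 35*0 + 1 = 1.
  i=1: a_1=1, p_1 = 1*35 + 1 = 36, q_1 = 1*1 + 0 = 1.
  i=2: a_2=3, p_2 = 3*36 + 35 = 143, q_2 = 3*1 + 1 = 4.
  i=3: a_3=2, p_3 = 2*143 + 36 = 322, q_3 = 2*4 + 1 = 9.
  i=4: a_4=17, p_4 = 17*322 + 143 = 5617, q_4 = 17*9 + 4 = 157.
  i=5: a_5=2, p_5 = 2*5617 + 322 = 11556, q_5 = 2*157 + 9 = 323.
  i=6: a_6=3, p_6 = 3*11556 + 5617 = 40285, q_6 = 3*323 + 157 = 1126.
  i=7: a_7=1, p_7 = 1*40285 + 11556 = 51841, q_7 = 1*1126 + 323 = 1449.
Check: 51841^2 - 1280*1449^2 = 2687489281 - 2687489280 = 1, so (x, y) = (51841, 1449) solves the equation, and by the theorem it is the least positive solution.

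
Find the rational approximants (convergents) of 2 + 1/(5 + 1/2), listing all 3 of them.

2/1, 11/5, 24/11

Using the convergent recurrence p_i = a_i*p_{i-1} + p_{i-2}, q_i = a_i*q_{i-1} + q_{i-2} with p_{-2}=0, p_{-1}=1, q_{-2}=1, q_{-1}=0:
  i=0: a_0=2, p_0 = 2*1 + 0 = 2, q_0 = 2*0 + 1 = 1.
  i=1: a_1=5, p_1 = 5*2 + 1 = 11, q_1 = 5*1 + 0 = 5.
  i=2: a_2=2, p_2 = 2*11 + 2 = 24, q_2 = 2*5 + 1 = 11.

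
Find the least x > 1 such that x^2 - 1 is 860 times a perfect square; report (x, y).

First expand sqrt(860) as a continued fraction. With x_i = (sqrt(860) + m_i)/d_i and (m_0, d_0) = (0, 1): a_0 = floor(sqrt(860)) = 29, since 29^2 = 841 <= 860 < 900 = 30^2.
Iterate m_{i+1} = d_i*a_i - m_i, d_{i+1} = (860 - m_{i+1}^2)/d_i, a_{i+1} = floor((a_0 + m_{i+1})/d_{i+1}):
  m_1 = 1*29 - 0 = 29, d_1 = (860 - 29^2)/1 = 19/1 = 19, a_1 = floor((29 + 29)/19) = 3.
  m_2 = 19*3 - 29 = 28, d_2 = (860 - 28^2)/19 = 76/19 = 4, a_2 = floor((29 + 28)/4) = 14.
  m_3 = 4*14 - 28 = 28, d_3 = (860 - 28^2)/4 = 76/4 = 19, a_3 = floor((29 + 28)/19) = 3.
  m_4 = 19*3 - 28 = 29, d_4 = (860 - 29^2)/19 = 19/19 = 1, a_4 = floor((29 + 29)/1) = 58.
  m_5 = 1*58 - 29 = 29, d_5 = (860 - 29^2)/1 = 19/1 = 19: (m_5, d_5) = (m_1, d_1) = (29, 19), so from here the quotients repeat a_1, ..., a_4; the period length is 4.
So sqrt(860) = [29; (3, 14, 3, 58)] with period length k = 4.
k is even, so the fundamental solution of x^2 - 860y^2 = 1 is (p_{k-1}, q_{k-1}) = (p_3, q_3); compute convergents through index 3.
Convergents (p_i = a_i*p_{i-1} + p_{i-2}, q_i = a_i*q_{i-1} + q_{i-2} with p_{-2}=0, p_{-1}=1, q_{-2}=1, q_{-1}=0):
  i=0: a_0=29, p_0 = 29*1 + 0 = 29, q_0 = 29*0 + 1 = 1.
  i=1: a_1=3, p_1 = 3*29 + 1 = 88, q_1 = 3*1 + 0 = 3.
  i=2: a_2=14, p_2 = 14*88 + 29 = 1261, q_2 = 14*3 + 1 = 43.
  i=3: a_3=3, p_3 = 3*1261 + 88 = 3871, q_3 = 3*43 + 3 = 132.
Check: 3871^2 - 860*132^2 = 14984641 - 14984640 = 1, so (x, y) = (3871, 132) solves the equation, and by the theorem it is the least positive solution.

(x, y) = (3871, 132)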